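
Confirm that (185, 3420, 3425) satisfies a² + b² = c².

Compute a² + b² = 185² + 3420² = 34225 + 11696400 = 11730625
Compute c² = 3425² = 11730625
Since 11730625 = 11730625, confirmed.

Yes, it is a Pythagorean triple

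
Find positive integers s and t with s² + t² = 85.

We need to find integers s, t > 0 such that s² + t² = 85.
Trying s = 2: t² = 85 - 2² = 85 - 4 = 81
t = 9
Check: 2² + 9² = 4 + 81 = 85 ✓

85 = 2² + 9²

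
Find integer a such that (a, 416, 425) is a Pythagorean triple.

a² = c² - b² = 425² - 416² = 180625 - 173056 = 7569
a = sqrt(7569) = 87

87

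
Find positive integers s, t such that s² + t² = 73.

Search for s with 73 - s² a perfect square.
s = 3: 73 - 3² = 73 - 9 = 64 = 8² ✓
So s = 3, t = 8.

s = 3, t = 8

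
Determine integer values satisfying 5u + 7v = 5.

Step 1: Check solvability.
gcd(5, 7) = 1
Since 1 divides 5, solutions exist.

Step 2: Apply extended Euclidean algorithm to find gcd.
We find integers such that 5*x0 + 7*y0 = 1

Step 3: Scale the particular solution.
Multiply by 5/1 = 5:
u = 15, v = -10

Step 4: Verify.
5*(15) + 7*(-10) = 5 = 5 ✓

u = 15, v = -10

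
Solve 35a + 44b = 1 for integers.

Step 1: Check solvability.
gcd(35, 44) = 1
Since 1 divides 1, solutions exist.

Step 2: Apply extended Euclidean algorithm to find gcd.
We find integers such that 35*x0 + 44*y0 = 1

Step 3: Scale the particular solution.
Multiply by 1/1 = 1:
a = -5, b = 4

Step 4: Verify.
35*(-5) + 44*(4) = 1 = 1 ✓

a = -5, b = 4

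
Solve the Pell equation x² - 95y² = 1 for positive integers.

We seek the smallest positive integers (x, y) with x² - 95y² = 1, i.e., x² = 95y² + 1.
Try successive y values:
y = 1: x² = 95·1² + 1 = 96, not a perfect square
y = 2: x² = 95·2² + 1 = 381, not a perfect square
y = 3: x² = 95·3² + 1 = 856, not a perfect square
... continuing the search (or via continued fractions) ...
y = 4: x² = 95·4² + 1 = 1521, x = 39 ✓

Verify: 39² - 95·4² = 1521 - 1520 = 1 ✓

x = 39, y = 4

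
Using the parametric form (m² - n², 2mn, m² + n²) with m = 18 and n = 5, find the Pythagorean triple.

a = m² - n² = 18² - 5² = 324 - 25 = 299
b = 2mn = 2·18·5 = 180
c = m² + n² = 324 + 25 = 349
Verify: 299² + 180² = 89401 + 32400 = 121801 = 349² ✓

(299, 180, 349)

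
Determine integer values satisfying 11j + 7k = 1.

Step 1: Check solvability.
gcd(11, 7) = 1
Since 1 divides 1, solutions exist.

Step 2: Apply extended Euclidean algorithm to find gcd.
We find integers such that 11*x0 + 7*y0 = 1

Step 3: Scale the particular solution.
Multiply by 1/1 = 1:
j = 2, k = -3

Step 4: Verify.
11*(2) + 7*(-3) = 1 = 1 ✓

j = 2, k = -3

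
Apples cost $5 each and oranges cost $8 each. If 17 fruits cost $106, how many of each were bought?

Let a = apples, o = oranges.
a + o = 17
5a + 8o = 106
Substitute o = 17 - a:
5a + 8(17 - a) = 106
(5 - 8)a = 106 - 136
-3a = -30
a = 10, o = 17 - 10 = 7

Apples: 10, Oranges: 7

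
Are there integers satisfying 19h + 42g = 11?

Step 1: Compute gcd(19, 42).
gcd(19, 42) = 1

Step 2: Check divisibility.
Does 1 divide 11? 11 = 1 x 11, so yes.

By the theorem on linear Diophantine equations, 19h + 42g = 11 has integer solutions if and only if gcd(19, 42) divides 11. Since 1 | 11, solutions exist.

Yes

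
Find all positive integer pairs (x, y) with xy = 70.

The positive divisors of 70 are: 1, 2, 5, 7, 10, 14, 35, 70.
Each divisor d gives the pair (d, 70/d):
(1, 70), (2, 35), (5, 14), (7, 10), (10, 7), (14, 5), (35, 2), (70, 1)

(1, 70), (2, 35), (5, 14), (7, 10), (10, 7), (14, 5), (35, 2), (70, 1)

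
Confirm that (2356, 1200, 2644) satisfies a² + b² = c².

Compute a² + b² = 2356² + 1200² = 5550736 + 1440000 = 6990736
Compute c² = 2644² = 6990736
Since 6990736 = 6990736, confirmed.

Yes, it is a Pythagorean triple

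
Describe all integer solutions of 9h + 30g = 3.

Step 1: Compute gcd(9, 30) = 3.
Since 3 divides 3, solutions exist.

Step 2: Find a particular solution using extended Euclidean algorithm.
We get h₀ = -3, g₀ = 1.
Check: 9*-3 + 30*1 = 3 = 3 ✓

Step 3: Write the general solution.
h = -3 + (30/3)t = -3 + 10t
g = 1 - (9/3)t = 1 - 3t
for any integer t.

h = -3 + 10t, g = 1 - 3t for integer t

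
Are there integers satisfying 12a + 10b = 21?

Step 1: Compute gcd(12, 10).
gcd(12, 10) = 2

Step 2: Check divisibility.
Does 2 divide 21? 21 = 2 x 10 + 1, so no.

By the theorem on linear Diophantine equations, 12a + 10b = 21 has integer solutions if and only if gcd(12, 10) divides 21. Since 2 does not divide 21, no solutions exist.

No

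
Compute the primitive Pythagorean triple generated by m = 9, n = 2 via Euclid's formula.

a = m² - n² = 81 - 4 = 77
b = 2mn = 2·9·2 = 36
c = m² + n² = 81 + 4 = 85
Verify: 77² + 36² = 5929 + 1296 = 7225 = 85² ✓

(77, 36, 85)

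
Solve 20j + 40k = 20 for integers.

Step 1: Check solvability.
gcd(20, 40) = 20
Since 20 divides 20, solutions exist.

Step 2: Apply extended Euclidean algorithm to find gcd.
We find integers such that 20*x0 + 40*y0 = 20

Step 3: Scale the particular solution.
Multiply by 20/20 = 1:
j = 1, k = 0

Step 4: Verify.
20*(1) + 40*(0) = 20 = 20 ✓

j = 1, k = 0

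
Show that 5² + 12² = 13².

Compute a² + b²:
5² + 12² = 25 + 144 = 169
Compute c²:
13² = 169
Since 169 = 169, it is a Pythagorean triple.

Yes, it is a Pythagorean triple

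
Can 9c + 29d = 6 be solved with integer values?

Step 1: Compute gcd(9, 29).
gcd(9, 29) = 1

Step 2: Check divisibility.
Does 1 divide 6? 6 = 1 x 6, so yes.

By the theorem on linear Diophantine equations, 9c + 29d = 6 has integer solutions if and only if gcd(9, 29) divides 6. Since 1 | 6, solutions exist.

Yes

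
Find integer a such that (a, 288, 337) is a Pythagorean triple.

a² = c² - b² = 337² - 288² = 113569 - 82944 = 30625
a = sqrt(30625) = 175

175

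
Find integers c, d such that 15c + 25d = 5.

Step 1: Check solvability.
gcd(15, 25) = 5
Since 5 divides 5, solutions exist.

Step 2: Apply extended Euclidean algorithm to find gcd.
We find integers such that 15*x0 + 25*y0 = 5

Step 3: Scale the particular solution.
Multiply by 5/5 = 1:
c = 2, d = -1

Step 4: Verify.
15*(2) + 25*(-1) = 5 = 5 ✓

c = 2, d = -1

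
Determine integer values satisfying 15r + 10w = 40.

Step 1: Check solvability.
gcd(15, 10) = 5
Since 5 divides 40, solutions exist.

Step 2: Apply extended Euclidean algorithm to find gcd.
We find integers such that 15*x0 + 10*y0 = 5

Step 3: Scale the particular solution.
Multiply by 40/5 = 8:
r = 8, w = -8

Step 4: Verify.
15*(8) + 10*(-8) = 40 = 40 ✓

r = 8, w = -8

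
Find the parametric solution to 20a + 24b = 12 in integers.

Step 1: Compute gcd(20, 24) = 4.
Since 4 divides 12, solutions exist.

Step 2: Find a particular solution using extended Euclidean algorithm.
We get a₀ = -3, b₀ = 3.
Check: 20*-3 + 24*3 = 12 = 12 ✓

Step 3: Write the general solution.
a = -3 + (24/4)t = -3 + 6t
b = 3 - (20/4)t = 3 - 5t
for any integer t.

a = -3 + 6t, b = 3 - 5t for integer t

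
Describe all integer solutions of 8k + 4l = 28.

Step 1: Compute gcd(8, 4) = 4.
Since 4 divides 28, solutions exist.

Step 2: Find a particular solution using extended Euclidean algorithm.
We get k₀ = 0, l₀ = 7.
Check: 8*0 + 4*7 = 28 = 28 ✓

Step 3: Write the general solution.
k = 0 + (4/4)t = 0 + 1t
l = 7 - (8/4)t = 7 - 2t
for any integer t.

k = 0 + 1t, l = 7 - 2t for integer t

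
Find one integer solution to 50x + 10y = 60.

Step 1: Check solvability.
gcd(50, 10) = 10
Since 10 divides 60, solutions exist.

Step 2: Apply extended Euclidean algorithm to find gcd.
We find integers such that 50*x0 + 10*y0 = 10

Step 3: Scale the particular solution.
Multiply by 60/10 = 6:
x = 0, y = 6

Step 4: Verify.
50*(0) + 10*(6) = 60 = 60 ✓

x = 0, y = 6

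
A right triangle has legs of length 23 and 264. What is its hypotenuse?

c² = a² + b² = 23² + 264² = 529 + 69696 = 70225
c = 265

265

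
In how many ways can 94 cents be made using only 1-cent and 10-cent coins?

We need non-negative integers (x, y) with 1x + 10y = 94.
For each x from 0 to 94, check if (94 - 1x) is a non-negative multiple of 10.
Solutions (x, y): (4,9), (14,8), (24,7), (34,6), ...
Count: 10

10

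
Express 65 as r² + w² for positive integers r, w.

We need to find integers r, w > 0 such that r² + w² = 65.
Trying r = 1: w² = 65 - 1² = 65 - 1 = 64
w = 8
Check: 1² + 8² = 1 + 64 = 65 ✓

65 = 1² + 8²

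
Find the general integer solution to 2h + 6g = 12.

Step 1: Compute gcd(2, 6) = 2.
Since 2 divides 12, solutions exist.

Step 2: Find a particular solution using extended Euclidean algorithm.
We get h₀ = 6, g₀ = 0.
Check: 2*6 + 6*0 = 12 = 12 ✓

Step 3: Write the general solution.
h = 6 + (6/2)t = 6 + 3t
g = 0 - (2/2)t = 0 - 1t
for any integer t.

h = 6 + 3t, g = 0 - 1t for integer t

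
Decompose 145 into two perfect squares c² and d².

We need to find integers c, d > 0 such that c² + d² = 145.
Trying c = 1: d² = 145 - 1² = 145 - 1 = 144
d = 12
Check: 1² + 12² = 1 + 144 = 145 ✓

145 = 1² + 12²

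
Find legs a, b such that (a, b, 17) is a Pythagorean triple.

We need a² + b² = 17² = 289.
Trying: 15² + 8² = 225 + 64 = 289 ✓

(15, 8, 17)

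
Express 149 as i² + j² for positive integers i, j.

We need to find integers i, j > 0 such that i² + j² = 149.
Trying i = 7: j² = 149 - 7² = 149 - 49 = 100
j = 10
Check: 7² + 10² = 49 + 100 = 149 ✓

149 = 7² + 10²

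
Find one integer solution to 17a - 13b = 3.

Step 1: Check solvability.
gcd(17, 13) = 1
Since 1 divides 3, solutions exist.

Step 2: Apply extended Euclidean algorithm to find gcd.
We find integers such that 17*x0 + 13*y0 = 1

Step 3: Scale the particular solution.
Multiply by 3/1 = 3:
a = -9, b = -12

Step 4: Verify.
17*(-9) - 13*(-12) = 3 = 3 ✓

a = -9, b = -12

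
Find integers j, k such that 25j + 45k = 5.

Step 1: Check solvability.
gcd(25, 45) = 5
Since 5 divides 5, solutions exist.

Step 2: Apply extended Euclidean algorithm to find gcd.
We find integers such that 25*x0 + 45*y0 = 5

Step 3: Scale the particular solution.
Multiply by 5/5 = 1:
j = 2, k = -1

Step 4: Verify.
25*(2) + 45*(-1) = 5 = 5 ✓

j = 2, k = -1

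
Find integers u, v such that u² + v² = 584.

We need to find integers u, v > 0 such that u² + v² = 584.
Trying u = 10: v² = 584 - 10² = 584 - 100 = 484
v = 22
Check: 10² + 22² = 100 + 484 = 584 ✓

584 = 10² + 22²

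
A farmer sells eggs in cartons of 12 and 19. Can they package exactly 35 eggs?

We need non-negative a, b with 12a + 19b = 35.
gcd(12, 19) = 1 divides 35, but no a in [0, 2] gives non-negative b.

No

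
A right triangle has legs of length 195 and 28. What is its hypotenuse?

c² = a² + b² = 195² + 28² = 38025 + 784 = 38809
c = 197

197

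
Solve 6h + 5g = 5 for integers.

Step 1: Check solvability.
gcd(6, 5) = 1
Since 1 divides 5, solutions exist.

Step 2: Apply extended Euclidean algorithm to find gcd.
We find integers such that 6*x0 + 5*y0 = 1

Step 3: Scale the particular solution.
Multiply by 5/1 = 5:
h = 5, g = -5

Step 4: Verify.
6*(5) + 5*(-5) = 5 = 5 ✓

h = 5, g = -5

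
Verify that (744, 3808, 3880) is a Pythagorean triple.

Compute a² + b² = 744² + 3808² = 553536 + 14500864 = 15054400
Compute c² = 3880² = 15054400
Since 15054400 = 15054400, confirmed.

Yes, it is a Pythagorean triple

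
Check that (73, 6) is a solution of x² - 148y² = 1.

Compute x² = 73² = 5329
Compute 148y² = 148·6² = 148·36 = 5328
x² - 148y² = 5329 - 5328 = 1
Since this equals 1, (73, 6) is a solution.

Yes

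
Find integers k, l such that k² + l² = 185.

We need to find integers k, l > 0 such that k² + l² = 185.
Trying k = 4: l² = 185 - 4² = 185 - 16 = 169
l = 13
Check: 4² + 13² = 16 + 169 = 185 ✓

185 = 4² + 13²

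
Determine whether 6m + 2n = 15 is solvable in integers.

Step 1: Compute gcd(6, 2).
gcd(6, 2) = 2

Step 2: Check divisibility.
Does 2 divide 15? 15 = 2 x 7 + 1, so no.

By the theorem on linear Diophantine equations, 6m + 2n = 15 has integer solutions if and only if gcd(6, 2) divides 15. Since 2 does not divide 15, no solutions exist.

No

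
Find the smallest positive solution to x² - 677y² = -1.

We need x² = 677y² - 1. Try successive y:
y = 1: x² = 677·1² - 1 = 676 = 26² ✓
Check: 26² - 677·1² = 676 - 677 = -1 ✓

x = 26, y = 1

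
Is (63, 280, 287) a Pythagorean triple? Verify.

Compute a² + b² = 63² + 280² = 3969 + 78400 = 82369
Compute c² = 287² = 82369
Since 82369 = 82369, confirmed.

Yes, it is a Pythagorean triple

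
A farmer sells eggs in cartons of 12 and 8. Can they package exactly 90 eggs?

We need non-negative a, b with 12a + 8b = 90.
gcd(12, 8) = 4, and 4 does not divide 90.
No integer solutions exist.

No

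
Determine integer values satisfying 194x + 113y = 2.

Step 1: Check solvability.
gcd(194, 113) = 1
Since 1 divides 2, solutions exist.

Step 2: Apply extended Euclidean algorithm to find gcd.
We find integers such that 194*x0 + 113*y0 = 1

Step 3: Scale the particular solution.
Multiply by 2/1 = 2:
x = -106, y = 182

Step 4: Verify.
194*(-106) + 113*(182) = 2 = 2 ✓

x = -106, y = 182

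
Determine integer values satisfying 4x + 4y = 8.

Step 1: Check solvability.
gcd(4, 4) = 4
Since 4 divides 8, solutions exist.

Step 2: Apply extended Euclidean algorithm to find gcd.
We find integers such that 4*x0 + 4*y0 = 4

Step 3: Scale the particular solution.
Multiply by 8/4 = 2:
x = 0, y = 2

Step 4: Verify.
4*(0) + 4*(2) = 8 = 8 ✓

x = 0, y = 2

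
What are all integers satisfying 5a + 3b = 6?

Step 1: Compute gcd(5, 3) = 1.
Since 1 divides 6, solutions exist.

Step 2: Find a particular solution using extended Euclidean algorithm.
We get a₀ = -6, b₀ = 12.
Check: 5*-6 + 3*12 = 6 = 6 ✓

Step 3: Write the general solution.
a = -6 + (3/1)t = -6 + 3t
b = 12 - (5/1)t = 12 - 5t
for any integer t.

a = -6 + 3t, b = 12 - 5t for integer t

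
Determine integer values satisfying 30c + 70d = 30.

Step 1: Check solvability.
gcd(30, 70) = 10
Since 10 divides 30, solutions exist.

Step 2: Apply extended Euclidean algorithm to find gcd.
We find integers such that 30*x0 + 70*y0 = 10

Step 3: Scale the particular solution.
Multiply by 30/10 = 3:
c = -6, d = 3

Step 4: Verify.
30*(-6) + 70*(3) = 30 = 30 ✓

c = -6, d = 3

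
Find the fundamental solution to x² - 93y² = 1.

We seek the smallest positive integers (x, y) with x² - 93y² = 1, i.e., x² = 93y² + 1.
Try successive y values:
y = 1: x² = 93·1² + 1 = 94, not a perfect square
y = 2: x² = 93·2² + 1 = 373, not a perfect square
y = 3: x² = 93·3² + 1 = 838, not a perfect square
... continuing the search (or via continued fractions) ...
y = 1260: x² = 93·1260² + 1 = 147646801, x = 12151 ✓

Verify: 12151² - 93·1260² = 147646801 - 147646800 = 1 ✓

x = 12151, y = 1260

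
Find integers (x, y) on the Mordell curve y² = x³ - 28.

Try small integer x values and check whether x³ - 28 is a perfect square.
x = 8: x³ - 28 = 8³ - 28 = 512 - 28 = 484
Is 484 a perfect square? 22² = 484 ✓
So (x, y) = (8, -22) is a solution.

x = 8, y = -22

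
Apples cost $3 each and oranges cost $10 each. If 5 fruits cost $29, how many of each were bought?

Let a = apples, o = oranges.
a + o = 5
3a + 10o = 29
Substitute o = 5 - a:
3a + 10(5 - a) = 29
(3 - 10)a = 29 - 50
-7a = -21
a = 3, o = 5 - 3 = 2

Apples: 3, Oranges: 2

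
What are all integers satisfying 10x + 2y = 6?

Step 1: Compute gcd(10, 2) = 2.
Since 2 divides 6, solutions exist.

Step 2: Find a particular solution using extended Euclidean algorithm.
We get x₀ = 0, y₀ = 3.
Check: 10*0 + 2*3 = 6 = 6 ✓

Step 3: Write the general solution.
x = 0 + (2/2)t = 0 + 1t
y = 3 - (10/2)t = 3 - 5t
for any integer t.

x = 0 + 1t, y = 3 - 5t for integer t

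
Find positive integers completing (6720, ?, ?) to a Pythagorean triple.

We need the other leg and hypotenuse such that 6720² + x² = c².
Take x = 5593, c = 8743: 6720² + 5593² = 45158400 + 31281649 = 76440049 = 8743² ✓
Triple: (5593, 6720, 8743)

(5593, 6720, 8743)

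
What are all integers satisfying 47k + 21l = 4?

Step 1: Compute gcd(47, 21) = 1.
Since 1 divides 4, solutions exist.

Step 2: Find a particular solution using extended Euclidean algorithm.
We get k₀ = -16, l₀ = 36.
Check: 47*-16 + 21*36 = 4 = 4 ✓

Step 3: Write the general solution.
k = -16 + (21/1)t = -16 + 21t
l = 36 - (47/1)t = 36 - 47t
for any integer t.

k = -16 + 21t, l = 36 - 47t for integer t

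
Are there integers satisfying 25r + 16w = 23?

Step 1: Compute gcd(25, 16).
gcd(25, 16) = 1

Step 2: Check divisibility.
Does 1 divide 23? 23 = 1 x 23, so yes.

By the theorem on linear Diophantine equations, 25r + 16w = 23 has integer solutions if and only if gcd(25, 16) divides 23. Since 1 | 23, solutions exist.

Yes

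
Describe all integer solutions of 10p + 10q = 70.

Step 1: Compute gcd(10, 10) = 10.
Since 10 divides 70, solutions exist.

Step 2: Find a particular solution using extended Euclidean algorithm.
We get p₀ = 0, q₀ = 7.
Check: 10*0 + 10*7 = 70 = 70 ✓

Step 3: Write the general solution.
p = 0 + (10/10)t = 0 + 1t
q = 7 - (10/10)t = 7 - 1t
for any integer t.

p = 0 + 1t, q = 7 - 1t for integer t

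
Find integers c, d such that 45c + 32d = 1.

Step 1: Check solvability.
gcd(45, 32) = 1
Since 1 divides 1, solutions exist.

Step 2: Apply extended Euclidean algorithm to find gcd.
We find integers such that 45*x0 + 32*y0 = 1

Step 3: Scale the particular solution.
Multiply by 1/1 = 1:
c = 5, d = -7

Step 4: Verify.
45*(5) + 32*(-7) = 1 = 1 ✓

c = 5, d = -7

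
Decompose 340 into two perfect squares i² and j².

We need to find integers i, j > 0 such that i² + j² = 340.
Trying i = 4: j² = 340 - 4² = 340 - 16 = 324
j = 18
Check: 4² + 18² = 16 + 324 = 340 ✓

340 = 4² + 18²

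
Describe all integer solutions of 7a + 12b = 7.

Step 1: Compute gcd(7, 12) = 1.
Since 1 divides 7, solutions exist.

Step 2: Find a particular solution using extended Euclidean algorithm.
We get a₀ = -35, b₀ = 21.
Check: 7*-35 + 12*21 = 7 = 7 ✓

Step 3: Write the general solution.
a = -35 + (12/1)t = -35 + 12t
b = 21 - (7/1)t = 21 - 7t
for any integer t.

a = -35 + 12t, b = 21 - 7t for integer t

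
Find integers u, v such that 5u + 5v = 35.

Step 1: Check solvability.
gcd(5, 5) = 5
Since 5 divides 35, solutions exist.

Step 2: Apply extended Euclidean algorithm to find gcd.
We find integers such that 5*x0 + 5*y0 = 5

Step 3: Scale the particular solution.
Multiply by 35/5 = 7:
u = 0, v = 7

Step 4: Verify.
5*(0) + 5*(7) = 35 = 35 ✓

u = 0, v = 7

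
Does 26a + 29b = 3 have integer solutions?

Step 1: Compute gcd(26, 29).
gcd(26, 29) = 1

Step 2: Check divisibility.
Does 1 divide 3? 3 = 1 x 3, so yes.

By the theorem on linear Diophantine equations, 26a + 29b = 3 has integer solutions if and only if gcd(26, 29) divides 3. Since 1 | 3, solutions exist.

Yes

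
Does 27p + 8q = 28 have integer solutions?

Step 1: Compute gcd(27, 8).
gcd(27, 8) = 1

Step 2: Check divisibility.
Does 1 divide 28? 28 = 1 x 28, so yes.

By the theorem on linear Diophantine equations, 27p + 8q = 28 has integer solutions if and only if gcd(27, 8) divides 28. Since 1 | 28, solutions exist.

Yes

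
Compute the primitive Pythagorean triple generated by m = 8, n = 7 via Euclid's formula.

a = m² - n² = 64 - 49 = 15
b = 2mn = 2·8·7 = 112
c = m² + n² = 64 + 49 = 113
Verify: 15² + 112² = 225 + 12544 = 12769 = 113² ✓

(15, 112, 113)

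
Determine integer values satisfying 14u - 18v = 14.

Step 1: Check solvability.
gcd(14, 18) = 2
Since 2 divides 14, solutions exist.

Step 2: Apply extended Euclidean algorithm to find gcd.
We find integers such that 14*x0 + 18*y0 = 2

Step 3: Scale the particular solution.
Multiply by 14/2 = 7:
u = 28, v = 21

Step 4: Verify.
14*(28) - 18*(21) = 14 = 14 ✓

u = 28, v = 21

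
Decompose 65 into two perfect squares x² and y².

We need to find integers x, y > 0 such that x² + y² = 65.
Trying x = 1: y² = 65 - 1² = 65 - 1 = 64
y = 8
Check: 1² + 8² = 1 + 64 = 65 ✓

65 = 1² + 8²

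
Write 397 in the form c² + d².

We need to find integers c, d > 0 such that c² + d² = 397.
Trying c = 6: d² = 397 - 6² = 397 - 36 = 361
d = 19
Check: 6² + 19² = 36 + 361 = 397 ✓

397 = 6² + 19²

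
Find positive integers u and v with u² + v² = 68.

We need to find integers u, v > 0 such that u² + v² = 68.
Trying u = 2: v² = 68 - 2² = 68 - 4 = 64
v = 8
Check: 2² + 8² = 4 + 64 = 68 ✓

68 = 2² + 8²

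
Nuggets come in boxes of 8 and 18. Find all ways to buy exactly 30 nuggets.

We need non-negative integers (x, y) with 8x + 18y = 30.
For each x in 0..3, check if 30 - 8x is a non-negative multiple of 18.
No x yields an integer y ≥ 0.

No solution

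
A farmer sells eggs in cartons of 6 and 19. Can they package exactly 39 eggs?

We need non-negative a, b with 6a + 19b = 39.
gcd(6, 19) = 1 divides 39, but no a in [0, 6] gives non-negative b.

No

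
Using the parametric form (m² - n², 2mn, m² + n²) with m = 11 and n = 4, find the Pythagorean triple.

a = m² - n² = 11² - 4² = 121 - 16 = 105
b = 2mn = 2·11·4 = 88
c = m² + n² = 121 + 16 = 137
Verify: 105² + 88² = 11025 + 7744 = 18769 = 137² ✓

(105, 88, 137)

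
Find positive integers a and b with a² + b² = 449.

We need to find integers a, b > 0 such that a² + b² = 449.
Trying a = 7: b² = 449 - 7² = 449 - 49 = 400
b = 20
Check: 7² + 20² = 49 + 400 = 449 ✓

449 = 7² + 20²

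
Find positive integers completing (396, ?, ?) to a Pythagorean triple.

We need the other leg and hypotenuse such that 396² + x² = c².
Take x = 255, c = 471: 396² + 255² = 156816 + 65025 = 221841 = 471² ✓
Triple: (255, 396, 471)

(255, 396, 471)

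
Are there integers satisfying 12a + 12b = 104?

Step 1: Compute gcd(12, 12).
gcd(12, 12) = 12

Step 2: Check divisibility.
Does 12 divide 104? 104 = 12 x 8 + 8, so no.

By the theorem on linear Diophantine equations, 12a + 12b = 104 has integer solutions if and only if gcd(12, 12) divides 104. Since 12 does not divide 104, no solutions exist.

No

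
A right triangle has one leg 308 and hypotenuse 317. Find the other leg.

a² = c² - b² = 100489 - 94864 = 5625
a = 75

75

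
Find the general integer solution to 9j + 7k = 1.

Step 1: Compute gcd(9, 7) = 1.
Since 1 divides 1, solutions exist.

Step 2: Find a particular solution using extended Euclidean algorithm.
We get j₀ = -3, k₀ = 4.
Check: 9*-3 + 7*4 = 1 = 1 ✓

Step 3: Write the general solution.
j = -3 + (7/1)t = -3 + 7t
k = 4 - (9/1)t = 4 - 9t
for any integer t.

j = -3 + 7t, k = 4 - 9t for integer t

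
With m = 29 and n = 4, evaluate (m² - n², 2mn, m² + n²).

a = m² - n² = 841 - 16 = 825
b = 2mn = 2·29·4 = 232
c = m² + n² = 841 + 16 = 857
Verify: 825² + 232² = 680625 + 53824 = 734449 = 857² ✓

(825, 232, 857)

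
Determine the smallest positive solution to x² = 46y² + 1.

We seek the smallest positive integers (x, y) with x² - 46y² = 1, i.e., x² = 46y² + 1.
Try successive y values:
y = 1: x² = 46·1² + 1 = 47, not a perfect square
y = 2: x² = 46·2² + 1 = 185, not a perfect square
y = 3: x² = 46·3² + 1 = 415, not a perfect square
... continuing the search (or via continued fractions) ...
y = 3588: x² = 46·3588² + 1 = 592192225, x = 24335 ✓

Verify: 24335² - 46·3588² = 592192225 - 592192224 = 1 ✓

x = 24335, y = 3588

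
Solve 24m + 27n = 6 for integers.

Step 1: Check solvability.
gcd(24, 27) = 3
Since 3 divides 6, solutions exist.

Step 2: Apply extended Euclidean algorithm to find gcd.
We find integers such that 24*x0 + 27*y0 = 3

Step 3: Scale the particular solution.
Multiply by 6/3 = 2:
m = -2, n = 2

Step 4: Verify.
24*(-2) + 27*(2) = 6 = 6 ✓

m = -2, n = 2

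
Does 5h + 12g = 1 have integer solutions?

Step 1: Compute gcd(5, 12).
gcd(5, 12) = 1

Step 2: Check divisibility.
Does 1 divide 1? 1 = 1 x 1, so yes.

By the theorem on linear Diophantine equations, 5h + 12g = 1 has integer solutions if and only if gcd(5, 12) divides 1. Since 1 | 1, solutions exist.

Yes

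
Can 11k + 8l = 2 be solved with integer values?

Step 1: Compute gcd(11, 8).
gcd(11, 8) = 1

Step 2: Check divisibility.
Does 1 divide 2? 2 = 1 x 2, so yes.

By the theorem on linear Diophantine equations, 11k + 8l = 2 has integer solutions if and only if gcd(11, 8) divides 2. Since 1 | 2, solutions exist.

Yes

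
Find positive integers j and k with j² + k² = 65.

We need to find integers j, k > 0 such that j² + k² = 65.
Trying j = 1: k² = 65 - 1² = 65 - 1 = 64
k = 8
Check: 1² + 8² = 1 + 64 = 65 ✓

65 = 1² + 8²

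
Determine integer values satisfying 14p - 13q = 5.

Step 1: Check solvability.
gcd(14, 13) = 1
Since 1 divides 5, solutions exist.

Step 2: Apply extended Euclidean algorithm to find gcd.
We find integers such that 14*x0 + 13*y0 = 1

Step 3: Scale the particular solution.
Multiply by 5/1 = 5:
p = 5, q = 5

Step 4: Verify.
14*(5) - 13*(5) = 5 = 5 ✓

p = 5, q = 5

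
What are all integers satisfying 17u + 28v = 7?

Step 1: Compute gcd(17, 28) = 1.
Since 1 divides 7, solutions exist.

Step 2: Find a particular solution using extended Euclidean algorithm.
We get u₀ = 35, v₀ = -21.
Check: 17*35 + 28*-21 = 7 = 7 ✓

Step 3: Write the general solution.
u = 35 + (28/1)t = 35 + 28t
v = -21 - (17/1)t = -21 - 17t
for any integer t.

u = 35 + 28t, v = -21 - 17t for integer t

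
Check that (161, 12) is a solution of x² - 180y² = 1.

Compute x² = 161² = 25921
Compute 180y² = 180·12² = 180·144 = 25920
x² - 180y² = 25921 - 25920 = 1
Since this equals 1, (161, 12) is a solution.

Yes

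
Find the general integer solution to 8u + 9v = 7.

Step 1: Compute gcd(8, 9) = 1.
Since 1 divides 7, solutions exist.

Step 2: Find a particular solution using extended Euclidean algorithm.
We get u₀ = -7, v₀ = 7.
Check: 8*-7 + 9*7 = 7 = 7 ✓

Step 3: Write the general solution.
u = -7 + (9/1)t = -7 + 9t
v = 7 - (8/1)t = 7 - 8t
for any integer t.

u = -7 + 9t, v = 7 - 8t for integer t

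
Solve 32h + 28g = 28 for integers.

Step 1: Check solvability.
gcd(32, 28) = 4
Since 4 divides 28, solutions exist.

Step 2: Apply extended Euclidean algorithm to find gcd.
We find integers such that 32*x0 + 28*y0 = 4

Step 3: Scale the particular solution.
Multiply by 28/4 = 7:
h = 7, g = -7

Step 4: Verify.
32*(7) + 28*(-7) = 28 = 28 ✓

h = 7, g = -7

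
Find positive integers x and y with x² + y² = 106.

We need to find integers x, y > 0 such that x² + y² = 106.
Trying x = 5: y² = 106 - 5² = 106 - 25 = 81
y = 9
Check: 5² + 9² = 25 + 81 = 106 ✓

106 = 5² + 9²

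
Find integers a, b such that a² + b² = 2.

We need to find integers a, b > 0 such that a² + b² = 2.
Trying a = 1: b² = 2 - 1² = 2 - 1 = 1
b = 1
Check: 1² + 1² = 1 + 1 = 2 ✓

2 = 1² + 1²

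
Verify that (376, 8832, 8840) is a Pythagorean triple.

Compute a² + b² = 376² + 8832² = 141376 + 78004224 = 78145600
Compute c² = 8840² = 78145600
Since 78145600 = 78145600, confirmed.

Yes, it is a Pythagorean triple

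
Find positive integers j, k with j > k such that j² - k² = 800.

Factor: j² - k² = (j+k)(j-k) = 800.
We need two factors of 800 with the same parity.
Use j+k = 400 and j-k = 2 (product 400·2 = 800).
Adding: 2j = 402, so j = 201.
Subtracting: 2k = 398, so k = 199.
Check: 201² - 199² = 40401 - 39601 = 800 ✓

j = 201, k = 199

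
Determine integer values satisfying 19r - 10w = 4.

Step 1: Check solvability.
gcd(19, 10) = 1
Since 1 divides 4, solutions exist.

Step 2: Apply extended Euclidean algorithm to find gcd.
We find integers such that 19*x0 + 10*y0 = 1

Step 3: Scale the particular solution.
Multiply by 4/1 = 4:
r = -4, w = -8

Step 4: Verify.
19*(-4) - 10*(-8) = 4 = 4 ✓

r = -4, w = -8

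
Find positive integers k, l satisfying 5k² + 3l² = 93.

Try small values of k and check whether (93 - 5k²)/3 is a perfect square.
k = 3: 5·3² = 45, so 3l² = 93 - 45 = 48, giving l² = 16, l = 4.
Check: 5·3² + 3·4² = 45 + 48 = 93 ✓

k = 3, l = 4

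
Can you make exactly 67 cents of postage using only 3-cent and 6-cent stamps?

We need non-negative x, y with 3x + 6y = 67.
gcd(3, 6) = 3, and 3 does not divide 67.
No integer solutions exist, so certainly no non-negative ones.

No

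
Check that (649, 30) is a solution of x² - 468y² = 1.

Compute x² = 649² = 421201
Compute 468y² = 468·30² = 468·900 = 421200
x² - 468y² = 421201 - 421200 = 1
Since this equals 1, (649, 30) is a solution.

Yes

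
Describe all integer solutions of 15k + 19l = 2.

Step 1: Compute gcd(15, 19) = 1.
Since 1 divides 2, solutions exist.

Step 2: Find a particular solution using extended Euclidean algorithm.
We get k₀ = -10, l₀ = 8.
Check: 15*-10 + 19*8 = 2 = 2 ✓

Step 3: Write the general solution.
k = -10 + (19/1)t = -10 + 19t
l = 8 - (15/1)t = 8 - 15t
for any integer t.

k = -10 + 19t, l = 8 - 15t for integer t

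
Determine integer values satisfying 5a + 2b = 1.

Step 1: Check solvability.
gcd(5, 2) = 1
Since 1 divides 1, solutions exist.

Step 2: Apply extended Euclidean algorithm to find gcd.
We find integers such that 5*x0 + 2*y0 = 1

Step 3: Scale the particular solution.
Multiply by 1/1 = 1:
a = 1, b = -2

Step 4: Verify.
5*(1) + 2*(-2) = 1 = 1 ✓

a = 1, b = -2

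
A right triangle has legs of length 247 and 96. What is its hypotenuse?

c² = a² + b² = 247² + 96² = 61009 + 9216 = 70225
c = 265

265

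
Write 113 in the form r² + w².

We need to find integers r, w > 0 such that r² + w² = 113.
Trying r = 7: w² = 113 - 7² = 113 - 49 = 64
w = 8
Check: 7² + 8² = 49 + 64 = 113 ✓

113 = 7² + 8²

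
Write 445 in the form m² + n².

We need to find integers m, n > 0 such that m² + n² = 445.
Trying m = 2: n² = 445 - 2² = 445 - 4 = 441
n = 21
Check: 2² + 21² = 4 + 441 = 445 ✓

445 = 2² + 21²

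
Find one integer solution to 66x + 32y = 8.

Step 1: Check solvability.
gcd(66, 32) = 2
Since 2 divides 8, solutions exist.

Step 2: Apply extended Euclidean algorithm to find gcd.
We find integers such that 66*x0 + 32*y0 = 2

Step 3: Scale the particular solution.
Multiply by 8/2 = 4:
x = 4, y = -8

Step 4: Verify.
66*(4) + 32*(-8) = 8 = 8 ✓

x = 4, y = -8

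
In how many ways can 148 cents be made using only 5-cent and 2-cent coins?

We need non-negative integers (x, y) with 5x + 2y = 148.
For each x from 0 to 29, check if (148 - 5x) is a non-negative multiple of 2.
Solutions (x, y): (0,74), (2,69), (4,64), (6,59), ...
Count: 15

15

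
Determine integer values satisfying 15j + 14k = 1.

Step 1: Check solvability.
gcd(15, 14) = 1
Since 1 divides 1, solutions exist.

Step 2: Apply extended Euclidean algorithm to find gcd.
We find integers such that 15*x0 + 14*y0 = 1

Step 3: Scale the particular solution.
Multiply by 1/1 = 1:
j = 1, k = -1

Step 4: Verify.
15*(1) + 14*(-1) = 1 = 1 ✓

j = 1, k = -1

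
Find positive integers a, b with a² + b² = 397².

We need a² + b² = 397² = 157609.
Trying: 325² + 228² = 105625 + 51984 = 157609 ✓

(325, 228, 397)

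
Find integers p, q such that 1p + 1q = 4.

Step 1: Check solvability.
gcd(1, 1) = 1
Since 1 divides 4, solutions exist.

Step 2: Apply extended Euclidean algorithm to find gcd.
We find integers such that 1*x0 + 1*y0 = 1

Step 3: Scale the particular solution.
Multiply by 4/1 = 4:
p = 0, q = 4

Step 4: Verify.
1*(0) + 1*(4) = 4 = 4 ✓

p = 0, q = 4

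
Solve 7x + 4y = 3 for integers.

Step 1: Check solvability.
gcd(7, 4) = 1
Since 1 divides 3, solutions exist.

Step 2: Apply extended Euclidean algorithm to find gcd.
We find integers such that 7*x0 + 4*y0 = 1

Step 3: Scale the particular solution.
Multiply by 3/1 = 3:
x = -3, y = 6

Step 4: Verify.
7*(-3) + 4*(6) = 3 = 3 ✓

x = -3, y = 6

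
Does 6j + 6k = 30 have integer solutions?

Step 1: Compute gcd(6, 6).
gcd(6, 6) = 6

Step 2: Check divisibility.
Does 6 divide 30? 30 = 6 x 5, so yes.

By the theorem on linear Diophantine equations, 6j + 6k = 30 has integer solutions if and only if gcd(6, 6) divides 30. Since 6 | 30, solutions exist.

Yes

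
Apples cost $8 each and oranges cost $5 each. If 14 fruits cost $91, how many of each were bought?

Let a = apples, o = oranges.
a + o = 14
8a + 5o = 91
Substitute o = 14 - a:
8a + 5(14 - a) = 91
(8 - 5)a = 91 - 70
3a = 21
a = 7, o = 14 - 7 = 7

Apples: 7, Oranges: 7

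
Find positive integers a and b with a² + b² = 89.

We need to find integers a, b > 0 such that a² + b² = 89.
Trying a = 5: b² = 89 - 5² = 89 - 25 = 64
b = 8
Check: 5² + 8² = 25 + 64 = 89 ✓

89 = 5² + 8²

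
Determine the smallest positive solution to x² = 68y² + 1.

We seek the smallest positive integers (x, y) with x² - 68y² = 1, i.e., x² = 68y² + 1.
Try successive y values:
y = 1: x² = 68·1² + 1 = 69, not a perfect square
y = 2: x² = 68·2² + 1 = 273, not a perfect square
y = 3: x² = 68·3² + 1 = 613, not a perfect square
... continuing the search (or via continued fractions) ...
y = 4: x² = 68·4² + 1 = 1089, x = 33 ✓

Verify: 33² - 68·4² = 1089 - 1088 = 1 ✓

x = 33, y = 4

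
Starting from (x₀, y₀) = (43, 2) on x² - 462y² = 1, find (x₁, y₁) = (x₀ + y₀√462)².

Solutions to x² - Dy² = 1 are generated by powers of (x₀ + y₀√D).
The next solution satisfies x₁ + y₁√462 = (x₀ + y₀√462)², giving:
x₁ = x₀² + 462y₀² = 43² + 462·2² = 1849 + 1848 = 3697
y₁ = 2x₀y₀ = 2·43·2 = 172

Verify: 3697² - 462·172² = 13667809 - 13667808 = 1 ✓

x = 3697, y = 172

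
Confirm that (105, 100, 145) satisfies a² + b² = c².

Compute a² + b² = 105² + 100² = 11025 + 10000 = 21025
Compute c² = 145² = 21025
Since 21025 = 21025, confirmed.

Yes, it is a Pythagorean triple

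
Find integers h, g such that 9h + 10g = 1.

Step 1: Check solvability.
gcd(9, 10) = 1
Since 1 divides 1, solutions exist.

Step 2: Apply extended Euclidean algorithm to find gcd.
We find integers such that 9*x0 + 10*y0 = 1

Step 3: Scale the particular solution.
Multiply by 1/1 = 1:
h = -1, g = 1

Step 4: Verify.
9*(-1) + 10*(1) = 1 = 1 ✓

h = -1, g = 1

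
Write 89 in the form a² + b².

We need to find integers a, b > 0 such that a² + b² = 89.
Trying a = 5: b² = 89 - 5² = 89 - 25 = 64
b = 8
Check: 5² + 8² = 25 + 64 = 89 ✓

89 = 5² + 8²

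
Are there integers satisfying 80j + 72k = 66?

Step 1: Compute gcd(80, 72).
gcd(80, 72) = 8

Step 2: Check divisibility.
Does 8 divide 66? 66 = 8 x 8 + 2, so no.

By the theorem on linear Diophantine equations, 80j + 72k = 66 has integer solutions if and only if gcd(80, 72) divides 66. Since 8 does not divide 66, no solutions exist.

No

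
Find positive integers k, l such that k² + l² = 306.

Search for k with 306 - k² a perfect square.
k = 9: 306 - 9² = 306 - 81 = 225 = 15² ✓
So k = 9, l = 15.

k = 9, l = 15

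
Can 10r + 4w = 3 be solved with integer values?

Step 1: Compute gcd(10, 4).
gcd(10, 4) = 2

Step 2: Check divisibility.
Does 2 divide 3? 3 = 2 x 1 + 1, so no.

By the theorem on linear Diophantine equations, 10r + 4w = 3 has integer solutions if and only if gcd(10, 4) divides 3. Since 2 does not divide 3, no solutions exist.

No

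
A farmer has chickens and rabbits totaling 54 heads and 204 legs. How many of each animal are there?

Let c = chickens, r = rabbits.
Heads: c + r = 54
Legs: 2c + 4r = 204
From the first equation, c = 54 - r. Substitute:
2(54 - r) + 4r = 204
108 + 2r = 204
r = (204 - 108)/2 = 48
c = 54 - 48 = 6

Chickens: 6, Rabbits: 48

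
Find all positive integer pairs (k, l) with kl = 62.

The positive divisors of 62 are: 1, 2, 31, 62.
Each divisor d gives the pair (d, 62/d):
(1, 62), (2, 31), (31, 2), (62, 1)

(1, 62), (2, 31), (31, 2), (62, 1)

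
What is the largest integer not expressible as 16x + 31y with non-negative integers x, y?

For two coprime denominations a and b, the Frobenius number (largest value not representable as a non-negative combination) is ab - a - b.
Here gcd(16, 31) = 1, so they are coprime.
F(16, 31) = 16·31 - 16 - 31 = 496 - 47 = 449

449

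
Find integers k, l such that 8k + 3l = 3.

Step 1: Check solvability.
gcd(8, 3) = 1
Since 1 divides 3, solutions exist.

Step 2: Apply extended Euclidean algorithm to find gcd.
We find integers such that 8*x0 + 3*y0 = 1

Step 3: Scale the particular solution.
Multiply by 3/1 = 3:
k = -3, l = 9

Step 4: Verify.
8*(-3) + 3*(9) = 3 = 3 ✓

k = -3, l = 9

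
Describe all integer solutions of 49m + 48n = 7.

Step 1: Compute gcd(49, 48) = 1.
Since 1 divides 7, solutions exist.

Step 2: Find a particular solution using extended Euclidean algorithm.
We get m₀ = 7, n₀ = -7.
Check: 49*7 + 48*-7 = 7 = 7 ✓

Step 3: Write the general solution.
m = 7 + (48/1)t = 7 + 48t
n = -7 - (49/1)t = -7 - 49t
for any integer t.

m = 7 + 48t, n = -7 - 49t for integer t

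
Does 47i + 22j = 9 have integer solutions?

Step 1: Compute gcd(47, 22).
gcd(47, 22) = 1

Step 2: Check divisibility.
Does 1 divide 9? 9 = 1 x 9, so yes.

By the theorem on linear Diophantine equations, 47i + 22j = 9 has integer solutions if and only if gcd(47, 22) divides 9. Since 1 | 9, solutions exist.

Yes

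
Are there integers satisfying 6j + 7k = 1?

Step 1: Compute gcd(6, 7).
gcd(6, 7) = 1

Step 2: Check divisibility.
Does 1 divide 1? 1 = 1 x 1, so yes.

By the theorem on linear Diophantine equations, 6j + 7k = 1 has integer solutions if and only if gcd(6, 7) divides 1. Since 1 | 1, solutions exist.

Yes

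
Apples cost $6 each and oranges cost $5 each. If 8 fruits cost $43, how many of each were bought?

Let a = apples, o = oranges.
a + o = 8
6a + 5o = 43
Substitute o = 8 - a:
6a + 5(8 - a) = 43
(6 - 5)a = 43 - 40
1a = 3
a = 3, o = 8 - 3 = 5

Apples: 3, Oranges: 5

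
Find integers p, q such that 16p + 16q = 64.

Step 1: Check solvability.
gcd(16, 16) = 16
Since 16 divides 64, solutions exist.

Step 2: Apply extended Euclidean algorithm to find gcd.
We find integers such that 16*x0 + 16*y0 = 16

Step 3: Scale the particular solution.
Multiply by 64/16 = 4:
p = 0, q = 4

Step 4: Verify.
16*(0) + 16*(4) = 64 = 64 ✓

p = 0, q = 4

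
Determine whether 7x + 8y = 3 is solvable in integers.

Step 1: Compute gcd(7, 8).
gcd(7, 8) = 1

Step 2: Check divisibility.
Does 1 divide 3? 3 = 1 x 3, so yes.

By the theorem on linear Diophantine equations, 7x + 8y = 3 has integer solutions if and only if gcd(7, 8) divides 3. Since 1 | 3, solutions exist.

Yes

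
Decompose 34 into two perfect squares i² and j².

We need to find integers i, j > 0 such that i² + j² = 34.
Trying i = 3: j² = 34 - 3² = 34 - 9 = 25
j = 5
Check: 3² + 5² = 9 + 25 = 34 ✓

34 = 3² + 5²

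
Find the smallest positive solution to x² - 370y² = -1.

We need x² = 370y² - 1. Try successive y:
y = 1: x² = 370·1² - 1 = 369, not a perfect square
y = 2: x² = 370·2² - 1 = 1479, not a perfect square
y = 3: x² = 370·3² - 1 = 3329, not a perfect square
...
y = 17: x² = 370·17² - 1 = 106929 = 327² ✓
Check: 327² - 370·17² = 106929 - 106930 = -1 ✓

x = 327, y = 17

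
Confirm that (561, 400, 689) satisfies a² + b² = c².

Compute a² + b² = 561² + 400² = 314721 + 160000 = 474721
Compute c² = 689² = 474721
Since 474721 = 474721, confirmed.

Yes, it is a Pythagorean triple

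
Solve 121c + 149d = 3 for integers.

Step 1: Check solvability.
gcd(121, 149) = 1
Since 1 divides 3, solutions exist.

Step 2: Apply extended Euclidean algorithm to find gcd.
We find integers such that 121*x0 + 149*y0 = 1

Step 3: Scale the particular solution.
Multiply by 3/1 = 3:
c = -48, d = 39

Step 4: Verify.
121*(-48) + 149*(39) = 3 = 3 ✓

c = -48, d = 39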